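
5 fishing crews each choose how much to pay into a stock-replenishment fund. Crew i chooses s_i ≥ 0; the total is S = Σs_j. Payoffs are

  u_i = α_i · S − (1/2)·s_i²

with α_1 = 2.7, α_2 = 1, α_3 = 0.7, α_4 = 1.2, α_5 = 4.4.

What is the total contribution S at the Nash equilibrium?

Crew i's FOC: ∂u_i/∂s_i = α_i − s_i = 0, so s_i* = α_i.
NE contributions = (2.7, 1, 0.7, 1.2, 4.4); S = 10.

10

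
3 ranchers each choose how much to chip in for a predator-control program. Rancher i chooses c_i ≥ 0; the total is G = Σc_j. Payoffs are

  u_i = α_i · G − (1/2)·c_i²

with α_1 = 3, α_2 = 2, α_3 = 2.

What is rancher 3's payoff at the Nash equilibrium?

Rancher i's FOC: ∂u_i/∂c_i = α_i − c_i = 0, so c_i* = α_i.
NE contributions = (3, 2, 2); G = 7.
u_3 = α_3·G − ½·(c_3)² = 2·7 − ½·2² = 12.

12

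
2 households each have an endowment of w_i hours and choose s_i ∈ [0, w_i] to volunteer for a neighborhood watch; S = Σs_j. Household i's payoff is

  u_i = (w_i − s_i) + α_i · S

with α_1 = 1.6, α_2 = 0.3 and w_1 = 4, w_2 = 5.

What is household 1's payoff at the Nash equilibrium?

6.4

∂u_i/∂s_i = α_i − 1, so household i contributes w_i if α_i > 1, else 0.
α_i > 1 for i ∈ {1}; NE contributions (4, 0), S = 4.
u_1 = (4 − 4) + 1.6·4 = 6.4.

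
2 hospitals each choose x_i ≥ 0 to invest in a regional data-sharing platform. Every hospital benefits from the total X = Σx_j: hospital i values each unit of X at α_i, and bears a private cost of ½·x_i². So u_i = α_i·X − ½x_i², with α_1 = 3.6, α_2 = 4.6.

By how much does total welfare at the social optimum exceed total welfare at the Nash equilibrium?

17.06

Hospital i's FOC: ∂u_i/∂x_i = α_i − x_i = 0, so x_i* = α_i.
NE contributions = (3.6, 4.6); X = 8.2.
W^NE = (Σα)·X − ½Σα_i² = 8.2² − ½·34.12 = 50.18.
Planner sets x_i = Σα_j = 8.2 for every i, so X^SO = 2·8.2 = 16.4.
W^SO = (Σα)·X^SO − ½·2·(Σα)² = (2/2)·8.2² = 67.24.
Deadweight loss = W^SO − W^NE = 17.06.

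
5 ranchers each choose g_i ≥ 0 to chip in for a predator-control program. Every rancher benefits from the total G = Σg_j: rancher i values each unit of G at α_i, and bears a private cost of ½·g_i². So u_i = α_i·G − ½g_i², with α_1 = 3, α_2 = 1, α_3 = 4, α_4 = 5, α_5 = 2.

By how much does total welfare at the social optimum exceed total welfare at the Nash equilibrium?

Rancher i's FOC: ∂u_i/∂g_i = α_i − g_i = 0, so g_i* = α_i.
NE contributions = (3, 1, 4, 5, 2); G = 15.
W^NE = (Σα)·G − ½Σα_i² = 15² − ½·55 = 197.5.
Planner sets g_i = Σα_j = 15 for every i, so G^SO = 5·15 = 75.
W^SO = (Σα)·G^SO − ½·5·(Σα)² = (5/2)·15² = 562.5.
Deadweight loss = W^SO − W^NE = 365.

365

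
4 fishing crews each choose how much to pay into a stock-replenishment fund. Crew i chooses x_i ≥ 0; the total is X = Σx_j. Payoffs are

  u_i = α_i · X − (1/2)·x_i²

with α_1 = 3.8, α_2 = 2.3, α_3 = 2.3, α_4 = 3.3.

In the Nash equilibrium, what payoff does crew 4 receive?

Crew i's FOC: ∂u_i/∂x_i = α_i − x_i = 0, so x_i* = α_i.
NE contributions = (3.8, 2.3, 2.3, 3.3); X = 11.7.
u_4 = α_4·X − ½·(x_4)² = 3.3·11.7 − ½·3.3² = 33.165.

33.165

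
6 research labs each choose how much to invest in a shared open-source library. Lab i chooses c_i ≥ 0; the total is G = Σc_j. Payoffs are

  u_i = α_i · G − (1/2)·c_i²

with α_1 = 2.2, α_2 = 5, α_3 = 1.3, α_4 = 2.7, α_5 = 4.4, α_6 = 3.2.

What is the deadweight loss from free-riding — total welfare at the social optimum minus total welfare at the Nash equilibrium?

741.09

Lab i's FOC: ∂u_i/∂c_i = α_i − c_i = 0, so c_i* = α_i.
NE contributions = (2.2, 5, 1.3, 2.7, 4.4, 3.2); G = 18.8.
W^NE = (Σα)·G − ½Σα_i² = 18.8² − ½·68.42 = 319.23.
Planner sets c_i = Σα_j = 18.8 for every i, so G^SO = 6·18.8 = 112.8.
W^SO = (Σα)·G^SO − ½·6·(Σα)² = (6/2)·18.8² = 1060.32.
Deadweight loss = W^SO − W^NE = 741.09.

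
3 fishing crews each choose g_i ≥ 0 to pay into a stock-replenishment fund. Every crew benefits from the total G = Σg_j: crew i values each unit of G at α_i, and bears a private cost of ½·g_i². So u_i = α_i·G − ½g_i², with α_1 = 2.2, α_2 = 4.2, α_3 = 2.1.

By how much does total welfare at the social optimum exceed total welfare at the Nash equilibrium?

49.57

Crew i's FOC: ∂u_i/∂g_i = α_i − g_i = 0, so g_i* = α_i.
NE contributions = (2.2, 4.2, 2.1); G = 8.5.
W^NE = (Σα)·G − ½Σα_i² = 8.5² − ½·26.89 = 58.805.
Planner sets g_i = Σα_j = 8.5 for every i, so G^SO = 3·8.5 = 25.5.
W^SO = (Σα)·G^SO − ½·3·(Σα)² = (3/2)·8.5² = 108.375.
Deadweight loss = W^SO − W^NE = 49.57.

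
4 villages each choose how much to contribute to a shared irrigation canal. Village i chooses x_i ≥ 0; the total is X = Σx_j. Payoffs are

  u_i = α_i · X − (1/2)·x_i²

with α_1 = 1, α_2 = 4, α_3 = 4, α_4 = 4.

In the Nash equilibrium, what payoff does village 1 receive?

12.5

Village i's FOC: ∂u_i/∂x_i = α_i − x_i = 0, so x_i* = α_i.
NE contributions = (1, 4, 4, 4); X = 13.
u_1 = α_1·X − ½·(x_1)² = 1·13 − ½·1² = 12.5.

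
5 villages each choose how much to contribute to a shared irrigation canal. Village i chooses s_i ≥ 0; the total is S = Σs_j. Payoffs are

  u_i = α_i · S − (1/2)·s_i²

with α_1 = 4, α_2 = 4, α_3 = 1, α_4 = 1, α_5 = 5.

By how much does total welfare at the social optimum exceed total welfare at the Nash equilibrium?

367

Village i's FOC: ∂u_i/∂s_i = α_i − s_i = 0, so s_i* = α_i.
NE contributions = (4, 4, 1, 1, 5); S = 15.
W^NE = (Σα)·S − ½Σα_i² = 15² − ½·59 = 195.5.
Planner sets s_i = Σα_j = 15 for every i, so S^SO = 5·15 = 75.
W^SO = (Σα)·S^SO − ½·5·(Σα)² = (5/2)·15² = 562.5.
Deadweight loss = W^SO − W^NE = 367.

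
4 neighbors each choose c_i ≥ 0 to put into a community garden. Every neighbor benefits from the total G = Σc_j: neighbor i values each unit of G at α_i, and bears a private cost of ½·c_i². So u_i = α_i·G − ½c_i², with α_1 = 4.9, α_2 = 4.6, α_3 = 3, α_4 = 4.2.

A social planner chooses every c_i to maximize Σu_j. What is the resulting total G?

Planner FOC: ∂(Σu_j)/∂c_i = (Σα_j) − c_i = 0, so c_i^SO = Σα_j = 16.7 for every i; G^SO = 66.8.

66.8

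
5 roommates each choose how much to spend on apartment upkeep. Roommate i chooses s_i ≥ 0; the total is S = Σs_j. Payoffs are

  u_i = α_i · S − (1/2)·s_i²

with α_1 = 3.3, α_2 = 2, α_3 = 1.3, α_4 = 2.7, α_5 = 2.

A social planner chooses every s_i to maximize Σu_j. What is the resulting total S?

56.5

Planner FOC: ∂(Σu_j)/∂s_i = (Σα_j) − s_i = 0, so s_i^SO = Σα_j = 11.3 for every i; S^SO = 56.5.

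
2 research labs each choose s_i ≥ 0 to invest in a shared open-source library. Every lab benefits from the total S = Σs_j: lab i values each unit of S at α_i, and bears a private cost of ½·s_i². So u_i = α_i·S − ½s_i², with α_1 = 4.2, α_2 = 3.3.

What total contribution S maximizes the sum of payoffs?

15

Planner FOC: ∂(Σu_j)/∂s_i = (Σα_j) − s_i = 0, so s_i^SO = Σα_j = 7.5 for every i; S^SO = 15.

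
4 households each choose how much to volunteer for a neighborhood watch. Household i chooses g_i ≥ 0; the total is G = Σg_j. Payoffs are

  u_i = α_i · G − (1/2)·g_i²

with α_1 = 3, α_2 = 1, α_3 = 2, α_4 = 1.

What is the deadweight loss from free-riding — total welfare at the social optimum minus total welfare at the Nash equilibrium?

Household i's FOC: ∂u_i/∂g_i = α_i − g_i = 0, so g_i* = α_i.
NE contributions = (3, 1, 2, 1); G = 7.
W^NE = (Σα)·G − ½Σα_i² = 7² − ½·15 = 41.5.
Planner sets g_i = Σα_j = 7 for every i, so G^SO = 4·7 = 28.
W^SO = (Σα)·G^SO − ½·4·(Σα)² = (4/2)·7² = 98.
Deadweight loss = W^SO − W^NE = 56.5.

56.5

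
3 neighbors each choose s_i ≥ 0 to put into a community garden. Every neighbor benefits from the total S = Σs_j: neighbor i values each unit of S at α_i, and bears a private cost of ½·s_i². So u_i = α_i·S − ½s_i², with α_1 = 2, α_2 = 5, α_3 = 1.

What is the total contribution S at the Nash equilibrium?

8

Neighbor i's FOC: ∂u_i/∂s_i = α_i − s_i = 0, so s_i* = α_i.
NE contributions = (2, 5, 1); S = 8.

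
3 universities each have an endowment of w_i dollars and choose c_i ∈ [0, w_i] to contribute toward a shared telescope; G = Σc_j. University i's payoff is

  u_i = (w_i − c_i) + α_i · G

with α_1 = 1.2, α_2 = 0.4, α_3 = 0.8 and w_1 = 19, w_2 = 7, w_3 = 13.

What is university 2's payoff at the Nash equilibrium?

14.6

∂u_i/∂c_i = α_i − 1, so university i contributes w_i if α_i > 1, else 0.
α_i > 1 for i ∈ {1}; NE contributions (19, 0, 0), G = 19.
u_2 = (7 − 0) + 0.4·19 = 14.6.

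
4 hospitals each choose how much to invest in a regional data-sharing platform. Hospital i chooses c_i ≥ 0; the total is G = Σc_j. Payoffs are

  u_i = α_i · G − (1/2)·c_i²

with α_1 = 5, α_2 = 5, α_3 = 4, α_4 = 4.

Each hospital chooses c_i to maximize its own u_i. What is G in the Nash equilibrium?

18

Hospital i's FOC: ∂u_i/∂c_i = α_i − c_i = 0, so c_i* = α_i.
NE contributions = (5, 5, 4, 4); G = 18.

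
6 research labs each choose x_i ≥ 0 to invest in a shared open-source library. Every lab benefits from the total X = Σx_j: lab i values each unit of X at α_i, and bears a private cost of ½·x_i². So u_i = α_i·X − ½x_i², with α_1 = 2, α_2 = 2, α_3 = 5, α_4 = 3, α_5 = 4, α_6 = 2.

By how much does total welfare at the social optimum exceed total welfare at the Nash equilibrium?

Lab i's FOC: ∂u_i/∂x_i = α_i − x_i = 0, so x_i* = α_i.
NE contributions = (2, 2, 5, 3, 4, 2); X = 18.
W^NE = (Σα)·X − ½Σα_i² = 18² − ½·62 = 293.
Planner sets x_i = Σα_j = 18 for every i, so X^SO = 6·18 = 108.
W^SO = (Σα)·X^SO − ½·6·(Σα)² = (6/2)·18² = 972.
Deadweight loss = W^SO − W^NE = 679.

679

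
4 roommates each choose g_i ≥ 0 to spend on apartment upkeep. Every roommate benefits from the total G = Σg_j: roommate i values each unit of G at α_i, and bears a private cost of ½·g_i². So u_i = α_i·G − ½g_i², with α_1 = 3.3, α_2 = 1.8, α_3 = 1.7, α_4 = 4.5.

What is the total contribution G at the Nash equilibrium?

Roommate i's FOC: ∂u_i/∂g_i = α_i − g_i = 0, so g_i* = α_i.
NE contributions = (3.3, 1.8, 1.7, 4.5); G = 11.3.

11.3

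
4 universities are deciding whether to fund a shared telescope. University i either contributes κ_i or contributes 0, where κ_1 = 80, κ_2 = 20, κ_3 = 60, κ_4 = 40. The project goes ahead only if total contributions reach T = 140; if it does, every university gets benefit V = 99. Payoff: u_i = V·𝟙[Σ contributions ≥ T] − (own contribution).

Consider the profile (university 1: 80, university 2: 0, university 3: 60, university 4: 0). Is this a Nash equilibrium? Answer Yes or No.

Total = 140 ≥ 140: provided.
University 1 (pledges 80, payoff 19): dropping to 0 → total 60, payoff 0. No gain.
University 2 (pledges 0, payoff 99): pledging 20 → total 160, payoff 79. No gain.
University 3 (pledges 60, payoff 39): dropping to 0 → total 80, payoff 0. No gain.
University 4 (pledges 0, payoff 99): pledging 40 → total 180, payoff 59. No gain.

Yes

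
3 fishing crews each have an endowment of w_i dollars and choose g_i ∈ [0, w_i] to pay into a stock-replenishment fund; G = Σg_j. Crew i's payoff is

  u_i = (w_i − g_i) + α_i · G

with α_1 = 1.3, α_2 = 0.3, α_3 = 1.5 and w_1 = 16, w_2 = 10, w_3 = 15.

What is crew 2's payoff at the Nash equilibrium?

19.3

∂u_i/∂g_i = α_i − 1, so crew i contributes w_i if α_i > 1, else 0.
α_i > 1 for i ∈ {1, 3}; NE contributions (16, 0, 15), G = 31.
u_2 = (10 − 0) + 0.3·31 = 19.3.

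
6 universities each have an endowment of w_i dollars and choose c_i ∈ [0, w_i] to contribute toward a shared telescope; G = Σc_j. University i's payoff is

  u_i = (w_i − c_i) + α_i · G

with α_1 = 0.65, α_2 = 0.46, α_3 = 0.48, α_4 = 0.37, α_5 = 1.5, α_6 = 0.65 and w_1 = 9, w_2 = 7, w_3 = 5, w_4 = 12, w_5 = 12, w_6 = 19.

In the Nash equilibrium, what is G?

12

∂u_i/∂c_i = α_i − 1, so university i contributes w_i if α_i > 1, else 0.
α_i > 1 for i ∈ {5}; NE contributions (0, 0, 0, 0, 12, 0), G = 12.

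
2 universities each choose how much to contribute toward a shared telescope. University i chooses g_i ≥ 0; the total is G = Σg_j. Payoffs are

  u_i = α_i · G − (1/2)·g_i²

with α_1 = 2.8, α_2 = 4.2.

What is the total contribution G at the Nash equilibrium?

7

University i's FOC: ∂u_i/∂g_i = α_i − g_i = 0, so g_i* = α_i.
NE contributions = (2.8, 4.2); G = 7.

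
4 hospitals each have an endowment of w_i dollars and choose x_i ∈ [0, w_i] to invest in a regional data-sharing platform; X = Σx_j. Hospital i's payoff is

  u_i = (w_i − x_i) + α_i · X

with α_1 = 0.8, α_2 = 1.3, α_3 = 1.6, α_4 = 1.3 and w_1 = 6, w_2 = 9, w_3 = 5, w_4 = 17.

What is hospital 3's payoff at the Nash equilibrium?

∂u_i/∂x_i = α_i − 1, so hospital i contributes w_i if α_i > 1, else 0.
α_i > 1 for i ∈ {2, 3, 4}; NE contributions (0, 9, 5, 17), X = 31.
u_3 = (5 − 5) + 1.6·31 = 49.6.

49.6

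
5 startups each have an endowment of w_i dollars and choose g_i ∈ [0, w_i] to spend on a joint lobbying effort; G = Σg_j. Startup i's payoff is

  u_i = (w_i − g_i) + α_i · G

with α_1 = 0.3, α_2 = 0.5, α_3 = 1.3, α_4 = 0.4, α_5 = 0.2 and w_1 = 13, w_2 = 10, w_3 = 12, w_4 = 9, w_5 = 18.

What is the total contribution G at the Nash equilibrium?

∂u_i/∂g_i = α_i − 1, so startup i contributes w_i if α_i > 1, else 0.
α_i > 1 for i ∈ {3}; NE contributions (0, 0, 12, 0, 0), G = 12.

12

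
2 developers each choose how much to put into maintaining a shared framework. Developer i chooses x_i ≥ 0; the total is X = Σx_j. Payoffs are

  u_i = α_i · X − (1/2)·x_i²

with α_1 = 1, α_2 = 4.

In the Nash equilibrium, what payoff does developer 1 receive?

4.5

Developer i's FOC: ∂u_i/∂x_i = α_i − x_i = 0, so x_i* = α_i.
NE contributions = (1, 4); X = 5.
u_1 = α_1·X − ½·(x_1)² = 1·5 − ½·1² = 4.5.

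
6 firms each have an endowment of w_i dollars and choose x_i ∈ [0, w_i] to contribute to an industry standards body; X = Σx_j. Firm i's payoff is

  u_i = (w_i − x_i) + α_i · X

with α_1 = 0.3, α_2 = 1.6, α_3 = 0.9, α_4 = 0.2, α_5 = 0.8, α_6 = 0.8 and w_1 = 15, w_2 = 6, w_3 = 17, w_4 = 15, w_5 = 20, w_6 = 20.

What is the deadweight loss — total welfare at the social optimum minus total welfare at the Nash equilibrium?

313.2

∂u_i/∂x_i = α_i − 1, so firm i contributes w_i if α_i > 1, else 0.
α_i > 1 for i ∈ {2}; NE contributions (0, 6, 0, 0, 0, 0), X = 6.
W^NE = Σw_i − X^NE + (Σα_i)·X^NE = 93 + 3.6·6 = 114.6.
Planner: ∂(Σu_j)/∂x_i = Σα_j − 1 = 3.6 > 0, so everyone contributes w_i; X^SO = 93, W^SO = 93 + 3.6·93 = 427.8.
Deadweight loss = 313.2.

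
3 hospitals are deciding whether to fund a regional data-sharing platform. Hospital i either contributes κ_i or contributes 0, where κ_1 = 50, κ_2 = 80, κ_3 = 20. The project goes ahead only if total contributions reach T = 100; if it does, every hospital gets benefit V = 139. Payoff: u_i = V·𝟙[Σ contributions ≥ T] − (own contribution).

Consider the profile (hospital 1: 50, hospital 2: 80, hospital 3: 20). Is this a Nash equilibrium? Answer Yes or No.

Total = 150 ≥ 100: provided.
Hospital 1 (pledges 50, payoff 89): dropping to 0 → total 100, payoff 139. Profitable deviation.

No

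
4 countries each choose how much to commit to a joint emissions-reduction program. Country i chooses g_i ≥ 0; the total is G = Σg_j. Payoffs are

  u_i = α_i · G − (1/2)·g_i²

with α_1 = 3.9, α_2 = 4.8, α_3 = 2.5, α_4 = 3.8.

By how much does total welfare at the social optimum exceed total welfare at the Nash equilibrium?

Country i's FOC: ∂u_i/∂g_i = α_i − g_i = 0, so g_i* = α_i.
NE contributions = (3.9, 4.8, 2.5, 3.8); G = 15.
W^NE = (Σα)·G − ½Σα_i² = 15² − ½·58.94 = 195.53.
Planner sets g_i = Σα_j = 15 for every i, so G^SO = 4·15 = 60.
W^SO = (Σα)·G^SO − ½·4·(Σα)² = (4/2)·15² = 450.
Deadweight loss = W^SO − W^NE = 254.47.

254.47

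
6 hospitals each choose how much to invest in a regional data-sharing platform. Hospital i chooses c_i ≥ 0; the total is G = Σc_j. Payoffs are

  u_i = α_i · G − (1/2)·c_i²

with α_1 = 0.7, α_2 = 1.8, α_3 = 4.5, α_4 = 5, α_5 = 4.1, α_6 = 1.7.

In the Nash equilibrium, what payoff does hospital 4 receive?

Hospital i's FOC: ∂u_i/∂c_i = α_i − c_i = 0, so c_i* = α_i.
NE contributions = (0.7, 1.8, 4.5, 5, 4.1, 1.7); G = 17.8.
u_4 = α_4·G − ½·(c_4)² = 5·17.8 − ½·5² = 76.5.

76.5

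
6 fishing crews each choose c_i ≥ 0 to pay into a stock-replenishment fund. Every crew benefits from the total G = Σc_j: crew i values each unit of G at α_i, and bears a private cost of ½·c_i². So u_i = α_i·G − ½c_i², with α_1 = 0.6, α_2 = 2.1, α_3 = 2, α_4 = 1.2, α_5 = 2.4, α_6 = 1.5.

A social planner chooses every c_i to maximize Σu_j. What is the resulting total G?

Planner FOC: ∂(Σu_j)/∂c_i = (Σα_j) − c_i = 0, so c_i^SO = Σα_j = 9.8 for every i; G^SO = 58.8.

58.8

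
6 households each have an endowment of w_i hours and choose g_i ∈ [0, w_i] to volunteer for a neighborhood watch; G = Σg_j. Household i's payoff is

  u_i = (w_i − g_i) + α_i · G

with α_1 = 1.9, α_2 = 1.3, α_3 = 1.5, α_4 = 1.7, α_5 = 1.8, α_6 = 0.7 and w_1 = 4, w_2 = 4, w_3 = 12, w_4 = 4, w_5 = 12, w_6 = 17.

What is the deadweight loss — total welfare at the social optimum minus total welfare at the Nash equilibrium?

134.3

∂u_i/∂g_i = α_i − 1, so household i contributes w_i if α_i > 1, else 0.
α_i > 1 for i ∈ {1, 2, 3, 4, 5}; NE contributions (4, 4, 12, 4, 12, 0), G = 36.
W^NE = Σw_i − G^NE + (Σα_i)·G^NE = 53 + 7.9·36 = 337.4.
Planner: ∂(Σu_j)/∂g_i = Σα_j − 1 = 7.9 > 0, so everyone contributes w_i; G^SO = 53, W^SO = 53 + 7.9·53 = 471.7.
Deadweight loss = 134.3.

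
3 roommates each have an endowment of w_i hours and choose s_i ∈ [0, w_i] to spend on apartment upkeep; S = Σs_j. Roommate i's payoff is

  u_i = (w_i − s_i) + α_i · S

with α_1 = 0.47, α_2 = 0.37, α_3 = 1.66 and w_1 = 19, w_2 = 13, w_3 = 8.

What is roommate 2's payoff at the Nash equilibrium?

15.96

∂u_i/∂s_i = α_i − 1, so roommate i contributes w_i if α_i > 1, else 0.
α_i > 1 for i ∈ {3}; NE contributions (0, 0, 8), S = 8.
u_2 = (13 − 0) + 0.37·8 = 15.96.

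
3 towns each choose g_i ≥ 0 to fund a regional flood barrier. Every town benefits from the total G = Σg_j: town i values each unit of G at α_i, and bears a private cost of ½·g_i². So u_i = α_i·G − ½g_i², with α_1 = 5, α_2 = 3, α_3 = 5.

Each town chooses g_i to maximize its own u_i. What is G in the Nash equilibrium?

Town i's FOC: ∂u_i/∂g_i = α_i − g_i = 0, so g_i* = α_i.
NE contributions = (5, 3, 5); G = 13.

13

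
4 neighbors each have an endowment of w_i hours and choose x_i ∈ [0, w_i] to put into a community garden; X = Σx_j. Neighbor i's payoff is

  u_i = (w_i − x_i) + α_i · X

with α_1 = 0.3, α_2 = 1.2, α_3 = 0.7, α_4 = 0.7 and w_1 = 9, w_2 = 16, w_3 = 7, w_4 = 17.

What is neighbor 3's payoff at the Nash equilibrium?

∂u_i/∂x_i = α_i − 1, so neighbor i contributes w_i if α_i > 1, else 0.
α_i > 1 for i ∈ {2}; NE contributions (0, 16, 0, 0), X = 16.
u_3 = (7 − 0) + 0.7·16 = 18.2.

18.2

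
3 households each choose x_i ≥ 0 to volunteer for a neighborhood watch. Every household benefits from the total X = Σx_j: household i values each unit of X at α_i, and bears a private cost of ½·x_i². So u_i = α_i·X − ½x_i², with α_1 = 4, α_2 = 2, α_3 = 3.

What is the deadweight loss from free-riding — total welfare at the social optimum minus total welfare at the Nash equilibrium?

Household i's FOC: ∂u_i/∂x_i = α_i − x_i = 0, so x_i* = α_i.
NE contributions = (4, 2, 3); X = 9.
W^NE = (Σα)·X − ½Σα_i² = 9² − ½·29 = 66.5.
Planner sets x_i = Σα_j = 9 for every i, so X^SO = 3·9 = 27.
W^SO = (Σα)·X^SO − ½·3·(Σα)² = (3/2)·9² = 121.5.
Deadweight loss = W^SO − W^NE = 55.

55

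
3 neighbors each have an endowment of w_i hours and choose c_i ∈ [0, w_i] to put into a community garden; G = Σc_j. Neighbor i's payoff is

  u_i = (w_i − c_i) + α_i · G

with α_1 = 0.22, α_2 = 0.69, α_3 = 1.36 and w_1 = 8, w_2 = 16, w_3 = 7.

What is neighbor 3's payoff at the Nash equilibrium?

9.52

∂u_i/∂c_i = α_i − 1, so neighbor i contributes w_i if α_i > 1, else 0.
α_i > 1 for i ∈ {3}; NE contributions (0, 0, 7), G = 7.
u_3 = (7 − 7) + 1.36·7 = 9.52.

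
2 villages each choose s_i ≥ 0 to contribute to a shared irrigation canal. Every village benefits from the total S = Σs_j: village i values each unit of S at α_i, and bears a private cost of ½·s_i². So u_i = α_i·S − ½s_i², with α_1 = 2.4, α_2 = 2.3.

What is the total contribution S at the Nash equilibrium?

Village i's FOC: ∂u_i/∂s_i = α_i − s_i = 0, so s_i* = α_i.
NE contributions = (2.4, 2.3); S = 4.7.

4.7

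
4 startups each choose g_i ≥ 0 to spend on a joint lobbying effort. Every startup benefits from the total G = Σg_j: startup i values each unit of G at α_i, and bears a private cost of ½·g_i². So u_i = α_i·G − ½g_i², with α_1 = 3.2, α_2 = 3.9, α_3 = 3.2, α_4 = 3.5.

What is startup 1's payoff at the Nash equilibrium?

39.04

Startup i's FOC: ∂u_i/∂g_i = α_i − g_i = 0, so g_i* = α_i.
NE contributions = (3.2, 3.9, 3.2, 3.5); G = 13.8.
u_1 = α_1·G − ½·(g_1)² = 3.2·13.8 − ½·3.2² = 39.04.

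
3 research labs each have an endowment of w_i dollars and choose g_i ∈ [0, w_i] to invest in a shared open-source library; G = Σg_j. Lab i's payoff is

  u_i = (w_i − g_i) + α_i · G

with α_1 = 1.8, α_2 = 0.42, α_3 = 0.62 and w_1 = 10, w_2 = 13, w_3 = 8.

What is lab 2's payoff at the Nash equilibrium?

∂u_i/∂g_i = α_i − 1, so lab i contributes w_i if α_i > 1, else 0.
α_i > 1 for i ∈ {1}; NE contributions (10, 0, 0), G = 10.
u_2 = (13 − 0) + 0.42·10 = 17.2.

17.2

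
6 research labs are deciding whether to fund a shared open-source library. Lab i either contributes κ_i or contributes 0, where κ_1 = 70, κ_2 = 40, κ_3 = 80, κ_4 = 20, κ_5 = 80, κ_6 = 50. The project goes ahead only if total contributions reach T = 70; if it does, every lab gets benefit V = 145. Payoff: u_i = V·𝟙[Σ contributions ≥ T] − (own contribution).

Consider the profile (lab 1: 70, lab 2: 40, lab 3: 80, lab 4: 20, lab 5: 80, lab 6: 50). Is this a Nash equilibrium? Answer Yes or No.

Total = 340 ≥ 70: provided.
Lab 1 (pledges 70, payoff 75): dropping to 0 → total 270, payoff 145. Profitable deviation.

No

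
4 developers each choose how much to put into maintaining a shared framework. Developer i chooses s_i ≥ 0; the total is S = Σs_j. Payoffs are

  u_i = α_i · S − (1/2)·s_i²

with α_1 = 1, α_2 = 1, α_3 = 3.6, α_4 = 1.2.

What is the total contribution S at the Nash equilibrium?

6.8

Developer i's FOC: ∂u_i/∂s_i = α_i − s_i = 0, so s_i* = α_i.
NE contributions = (1, 1, 3.6, 1.2); S = 6.8.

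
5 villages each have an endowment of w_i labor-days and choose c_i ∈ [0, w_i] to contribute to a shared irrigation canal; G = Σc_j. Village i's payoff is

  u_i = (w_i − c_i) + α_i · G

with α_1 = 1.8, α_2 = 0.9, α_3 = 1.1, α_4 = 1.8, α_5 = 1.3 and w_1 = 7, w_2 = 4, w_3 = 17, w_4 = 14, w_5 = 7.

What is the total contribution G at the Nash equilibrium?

∂u_i/∂c_i = α_i − 1, so village i contributes w_i if α_i > 1, else 0.
α_i > 1 for i ∈ {1, 3, 4, 5}; NE contributions (7, 0, 17, 14, 7), G = 45.

45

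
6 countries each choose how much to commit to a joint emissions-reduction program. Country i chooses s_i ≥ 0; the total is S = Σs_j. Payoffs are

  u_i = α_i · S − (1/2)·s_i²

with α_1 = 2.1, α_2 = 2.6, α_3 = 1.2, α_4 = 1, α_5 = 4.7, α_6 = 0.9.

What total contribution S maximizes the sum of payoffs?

Planner FOC: ∂(Σu_j)/∂s_i = (Σα_j) − s_i = 0, so s_i^SO = Σα_j = 12.5 for every i; S^SO = 75.

75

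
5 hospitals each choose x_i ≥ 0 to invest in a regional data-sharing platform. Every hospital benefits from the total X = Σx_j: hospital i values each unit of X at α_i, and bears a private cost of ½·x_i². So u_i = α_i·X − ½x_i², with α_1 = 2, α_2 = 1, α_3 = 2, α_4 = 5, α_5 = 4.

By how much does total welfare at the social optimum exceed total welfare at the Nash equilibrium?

Hospital i's FOC: ∂u_i/∂x_i = α_i − x_i = 0, so x_i* = α_i.
NE contributions = (2, 1, 2, 5, 4); X = 14.
W^NE = (Σα)·X − ½Σα_i² = 14² − ½·50 = 171.
Planner sets x_i = Σα_j = 14 for every i, so X^SO = 5·14 = 70.
W^SO = (Σα)·X^SO − ½·5·(Σα)² = (5/2)·14² = 490.
Deadweight loss = W^SO − W^NE = 319.

319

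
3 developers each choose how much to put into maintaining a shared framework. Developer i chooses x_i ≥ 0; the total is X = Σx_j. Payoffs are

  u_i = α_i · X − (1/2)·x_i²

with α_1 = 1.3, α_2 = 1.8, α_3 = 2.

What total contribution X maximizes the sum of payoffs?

Planner FOC: ∂(Σu_j)/∂x_i = (Σα_j) − x_i = 0, so x_i^SO = Σα_j = 5.1 for every i; X^SO = 15.3.

15.3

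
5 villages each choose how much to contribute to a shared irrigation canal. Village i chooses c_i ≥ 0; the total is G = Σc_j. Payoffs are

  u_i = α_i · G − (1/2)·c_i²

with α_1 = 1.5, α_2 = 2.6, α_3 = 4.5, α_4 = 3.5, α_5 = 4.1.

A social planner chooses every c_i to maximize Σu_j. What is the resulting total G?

81

Planner FOC: ∂(Σu_j)/∂c_i = (Σα_j) − c_i = 0, so c_i^SO = Σα_j = 16.2 for every i; G^SO = 81.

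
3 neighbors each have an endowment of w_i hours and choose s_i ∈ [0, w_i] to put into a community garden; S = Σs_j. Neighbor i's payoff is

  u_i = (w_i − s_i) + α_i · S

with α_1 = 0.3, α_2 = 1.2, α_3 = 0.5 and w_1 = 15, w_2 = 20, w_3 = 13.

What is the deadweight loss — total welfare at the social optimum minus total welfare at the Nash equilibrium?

∂u_i/∂s_i = α_i − 1, so neighbor i contributes w_i if α_i > 1, else 0.
α_i > 1 for i ∈ {2}; NE contributions (0, 20, 0), S = 20.
W^NE = Σw_i − S^NE + (Σα_i)·S^NE = 48 + 1·20 = 68.
Planner: ∂(Σu_j)/∂s_i = Σα_j − 1 = 1 > 0, so everyone contributes w_i; S^SO = 48, W^SO = 48 + 1·48 = 96.
Deadweight loss = 28.

28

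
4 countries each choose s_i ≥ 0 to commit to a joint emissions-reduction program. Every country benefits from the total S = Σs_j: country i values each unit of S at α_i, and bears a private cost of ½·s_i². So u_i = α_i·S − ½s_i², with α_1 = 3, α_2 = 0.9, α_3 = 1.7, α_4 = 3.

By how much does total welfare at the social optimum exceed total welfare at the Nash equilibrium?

Country i's FOC: ∂u_i/∂s_i = α_i − s_i = 0, so s_i* = α_i.
NE contributions = (3, 0.9, 1.7, 3); S = 8.6.
W^NE = (Σα)·S − ½Σα_i² = 8.6² − ½·21.7 = 63.11.
Planner sets s_i = Σα_j = 8.6 for every i, so S^SO = 4·8.6 = 34.4.
W^SO = (Σα)·S^SO − ½·4·(Σα)² = (4/2)·8.6² = 147.92.
Deadweight loss = W^SO − W^NE = 84.81.

84.81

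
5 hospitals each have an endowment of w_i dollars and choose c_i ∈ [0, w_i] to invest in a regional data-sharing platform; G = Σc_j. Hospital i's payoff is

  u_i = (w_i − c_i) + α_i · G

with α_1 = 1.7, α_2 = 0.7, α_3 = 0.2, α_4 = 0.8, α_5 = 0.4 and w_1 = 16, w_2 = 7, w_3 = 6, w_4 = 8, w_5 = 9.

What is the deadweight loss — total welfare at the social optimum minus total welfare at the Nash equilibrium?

84

∂u_i/∂c_i = α_i − 1, so hospital i contributes w_i if α_i > 1, else 0.
α_i > 1 for i ∈ {1}; NE contributions (16, 0, 0, 0, 0), G = 16.
W^NE = Σw_i − G^NE + (Σα_i)·G^NE = 46 + 2.8·16 = 90.8.
Planner: ∂(Σu_j)/∂c_i = Σα_j − 1 = 2.8 > 0, so everyone contributes w_i; G^SO = 46, W^SO = 46 + 2.8·46 = 174.8.
Deadweight loss = 84.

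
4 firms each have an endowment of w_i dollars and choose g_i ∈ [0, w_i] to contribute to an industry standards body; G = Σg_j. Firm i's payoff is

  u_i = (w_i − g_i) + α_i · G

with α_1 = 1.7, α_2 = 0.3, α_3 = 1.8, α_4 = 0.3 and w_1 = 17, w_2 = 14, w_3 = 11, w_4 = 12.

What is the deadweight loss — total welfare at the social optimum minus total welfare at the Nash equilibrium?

80.6

∂u_i/∂g_i = α_i − 1, so firm i contributes w_i if α_i > 1, else 0.
α_i > 1 for i ∈ {1, 3}; NE contributions (17, 0, 11, 0), G = 28.
W^NE = Σw_i − G^NE + (Σα_i)·G^NE = 54 + 3.1·28 = 140.8.
Planner: ∂(Σu_j)/∂g_i = Σα_j − 1 = 3.1 > 0, so everyone contributes w_i; G^SO = 54, W^SO = 54 + 3.1·54 = 221.4.
Deadweight loss = 80.6.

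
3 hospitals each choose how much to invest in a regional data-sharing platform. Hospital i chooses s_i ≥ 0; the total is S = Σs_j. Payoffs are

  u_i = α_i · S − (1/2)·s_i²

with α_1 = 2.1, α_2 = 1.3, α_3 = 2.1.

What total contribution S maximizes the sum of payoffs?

16.5

Planner FOC: ∂(Σu_j)/∂s_i = (Σα_j) − s_i = 0, so s_i^SO = Σα_j = 5.5 for every i; S^SO = 16.5.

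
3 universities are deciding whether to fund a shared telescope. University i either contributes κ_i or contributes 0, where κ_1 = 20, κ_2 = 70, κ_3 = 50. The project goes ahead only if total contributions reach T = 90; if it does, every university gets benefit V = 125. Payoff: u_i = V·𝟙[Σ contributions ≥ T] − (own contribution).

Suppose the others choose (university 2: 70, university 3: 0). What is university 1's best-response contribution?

Others' total = 70. Contributing 20 brings total to 90 ≥ 90: gain V − κ_1 = 105.
Best response: 20.

20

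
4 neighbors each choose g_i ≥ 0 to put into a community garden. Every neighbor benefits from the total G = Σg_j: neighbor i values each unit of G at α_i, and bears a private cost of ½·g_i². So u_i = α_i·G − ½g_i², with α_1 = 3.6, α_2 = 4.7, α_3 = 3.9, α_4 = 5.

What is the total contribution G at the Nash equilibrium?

17.2

Neighbor i's FOC: ∂u_i/∂g_i = α_i − g_i = 0, so g_i* = α_i.
NE contributions = (3.6, 4.7, 3.9, 5); G = 17.2.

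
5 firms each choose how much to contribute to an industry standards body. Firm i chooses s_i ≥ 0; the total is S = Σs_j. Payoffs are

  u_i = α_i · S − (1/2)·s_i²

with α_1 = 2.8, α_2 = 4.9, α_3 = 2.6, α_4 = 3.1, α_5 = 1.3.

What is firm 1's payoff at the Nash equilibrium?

Firm i's FOC: ∂u_i/∂s_i = α_i − s_i = 0, so s_i* = α_i.
NE contributions = (2.8, 4.9, 2.6, 3.1, 1.3); S = 14.7.
u_1 = α_1·S − ½·(s_1)² = 2.8·14.7 − ½·2.8² = 37.24.

37.24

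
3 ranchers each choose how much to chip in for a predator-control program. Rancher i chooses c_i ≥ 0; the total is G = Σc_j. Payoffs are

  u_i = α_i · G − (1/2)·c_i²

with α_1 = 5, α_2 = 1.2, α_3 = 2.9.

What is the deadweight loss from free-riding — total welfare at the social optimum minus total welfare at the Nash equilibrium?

58.83

Rancher i's FOC: ∂u_i/∂c_i = α_i − c_i = 0, so c_i* = α_i.
NE contributions = (5, 1.2, 2.9); G = 9.1.
W^NE = (Σα)·G − ½Σα_i² = 9.1² − ½·34.85 = 65.385.
Planner sets c_i = Σα_j = 9.1 for every i, so G^SO = 3·9.1 = 27.3.
W^SO = (Σα)·G^SO − ½·3·(Σα)² = (3/2)·9.1² = 124.215.
Deadweight loss = W^SO − W^NE = 58.83.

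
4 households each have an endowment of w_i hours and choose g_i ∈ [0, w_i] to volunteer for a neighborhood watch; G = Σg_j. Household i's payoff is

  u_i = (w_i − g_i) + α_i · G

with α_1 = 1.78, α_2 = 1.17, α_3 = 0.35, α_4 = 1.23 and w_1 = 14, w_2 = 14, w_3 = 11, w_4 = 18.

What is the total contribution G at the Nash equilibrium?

46

∂u_i/∂g_i = α_i − 1, so household i contributes w_i if α_i > 1, else 0.
α_i > 1 for i ∈ {1, 2, 4}; NE contributions (14, 14, 0, 18), G = 46.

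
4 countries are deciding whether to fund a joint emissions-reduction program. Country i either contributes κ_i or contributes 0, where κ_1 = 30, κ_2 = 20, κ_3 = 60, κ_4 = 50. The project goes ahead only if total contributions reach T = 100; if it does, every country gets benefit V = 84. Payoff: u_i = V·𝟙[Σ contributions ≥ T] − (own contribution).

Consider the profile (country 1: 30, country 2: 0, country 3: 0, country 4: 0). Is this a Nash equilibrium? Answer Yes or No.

Total = 30 < 100: not provided.
Country 1 (pledges 30, payoff -30): dropping to 0 → total 0, payoff 0. Profitable deviation.

No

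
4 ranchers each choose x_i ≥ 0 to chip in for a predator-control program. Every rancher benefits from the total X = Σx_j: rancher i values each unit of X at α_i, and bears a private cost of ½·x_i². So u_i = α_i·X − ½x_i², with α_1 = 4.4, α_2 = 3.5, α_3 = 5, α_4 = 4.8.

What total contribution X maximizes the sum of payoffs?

Planner FOC: ∂(Σu_j)/∂x_i = (Σα_j) − x_i = 0, so x_i^SO = Σα_j = 17.7 for every i; X^SO = 70.8.

70.8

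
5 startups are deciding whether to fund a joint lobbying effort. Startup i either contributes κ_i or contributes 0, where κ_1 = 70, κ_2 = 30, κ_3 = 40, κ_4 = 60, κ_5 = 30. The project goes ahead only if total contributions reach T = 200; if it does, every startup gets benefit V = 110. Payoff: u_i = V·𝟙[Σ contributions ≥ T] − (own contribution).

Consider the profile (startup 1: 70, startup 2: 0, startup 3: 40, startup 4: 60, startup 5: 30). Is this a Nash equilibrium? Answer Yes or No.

Yes

Total = 200 ≥ 200: provided.
Startup 1 (pledges 70, payoff 40): dropping to 0 → total 130, payoff 0. No gain.
Startup 2 (pledges 0, payoff 110): pledging 30 → total 230, payoff 80. No gain.
Startup 3 (pledges 40, payoff 70): dropping to 0 → total 160, payoff 0. No gain.
Startup 4 (pledges 60, payoff 50): dropping to 0 → total 140, payoff 0. No gain.
Startup 5 (pledges 30, payoff 80): dropping to 0 → total 170, payoff 0. No gain.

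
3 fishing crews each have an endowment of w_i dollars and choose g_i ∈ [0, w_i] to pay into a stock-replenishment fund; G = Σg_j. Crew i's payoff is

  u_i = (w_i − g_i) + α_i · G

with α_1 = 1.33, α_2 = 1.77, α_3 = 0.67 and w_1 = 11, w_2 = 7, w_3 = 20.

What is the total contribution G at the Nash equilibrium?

∂u_i/∂g_i = α_i − 1, so crew i contributes w_i if α_i > 1, else 0.
α_i > 1 for i ∈ {1, 2}; NE contributions (11, 7, 0), G = 18.

18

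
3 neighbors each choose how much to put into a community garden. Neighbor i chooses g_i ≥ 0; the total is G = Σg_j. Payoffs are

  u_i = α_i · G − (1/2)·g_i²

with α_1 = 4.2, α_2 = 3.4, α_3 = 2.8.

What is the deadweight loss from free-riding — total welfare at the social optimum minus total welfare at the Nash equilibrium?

72.6

Neighbor i's FOC: ∂u_i/∂g_i = α_i − g_i = 0, so g_i* = α_i.
NE contributions = (4.2, 3.4, 2.8); G = 10.4.
W^NE = (Σα)·G − ½Σα_i² = 10.4² − ½·37.04 = 89.64.
Planner sets g_i = Σα_j = 10.4 for every i, so G^SO = 3·10.4 = 31.2.
W^SO = (Σα)·G^SO − ½·3·(Σα)² = (3/2)·10.4² = 162.24.
Deadweight loss = W^SO − W^NE = 72.6.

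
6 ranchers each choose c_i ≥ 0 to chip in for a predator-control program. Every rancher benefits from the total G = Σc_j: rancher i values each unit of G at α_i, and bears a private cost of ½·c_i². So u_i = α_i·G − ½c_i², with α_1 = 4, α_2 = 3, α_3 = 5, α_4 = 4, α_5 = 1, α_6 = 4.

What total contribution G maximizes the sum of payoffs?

Planner FOC: ∂(Σu_j)/∂c_i = (Σα_j) − c_i = 0, so c_i^SO = Σα_j = 21 for every i; G^SO = 126.

126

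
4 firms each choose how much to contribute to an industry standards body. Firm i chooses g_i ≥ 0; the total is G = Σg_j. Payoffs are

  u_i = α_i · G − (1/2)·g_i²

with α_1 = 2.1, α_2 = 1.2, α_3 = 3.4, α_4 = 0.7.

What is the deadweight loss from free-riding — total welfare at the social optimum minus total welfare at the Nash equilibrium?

Firm i's FOC: ∂u_i/∂g_i = α_i − g_i = 0, so g_i* = α_i.
NE contributions = (2.1, 1.2, 3.4, 0.7); G = 7.4.
W^NE = (Σα)·G − ½Σα_i² = 7.4² − ½·17.9 = 45.81.
Planner sets g_i = Σα_j = 7.4 for every i, so G^SO = 4·7.4 = 29.6.
W^SO = (Σα)·G^SO − ½·4·(Σα)² = (4/2)·7.4² = 109.52.
Deadweight loss = W^SO − W^NE = 63.71.

63.71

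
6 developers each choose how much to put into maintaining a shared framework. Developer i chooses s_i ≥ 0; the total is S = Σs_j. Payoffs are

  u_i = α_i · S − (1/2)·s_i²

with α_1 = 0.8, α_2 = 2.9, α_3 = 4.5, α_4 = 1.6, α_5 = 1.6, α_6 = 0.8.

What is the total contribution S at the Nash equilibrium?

12.2

Developer i's FOC: ∂u_i/∂s_i = α_i − s_i = 0, so s_i* = α_i.
NE contributions = (0.8, 2.9, 4.5, 1.6, 1.6, 0.8); S = 12.2.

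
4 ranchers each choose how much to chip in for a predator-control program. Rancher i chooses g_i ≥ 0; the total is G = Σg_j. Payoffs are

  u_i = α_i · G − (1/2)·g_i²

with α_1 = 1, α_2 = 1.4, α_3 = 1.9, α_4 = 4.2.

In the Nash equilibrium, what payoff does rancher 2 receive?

Rancher i's FOC: ∂u_i/∂g_i = α_i − g_i = 0, so g_i* = α_i.
NE contributions = (1, 1.4, 1.9, 4.2); G = 8.5.
u_2 = α_2·G − ½·(g_2)² = 1.4·8.5 − ½·1.4² = 10.92.

10.92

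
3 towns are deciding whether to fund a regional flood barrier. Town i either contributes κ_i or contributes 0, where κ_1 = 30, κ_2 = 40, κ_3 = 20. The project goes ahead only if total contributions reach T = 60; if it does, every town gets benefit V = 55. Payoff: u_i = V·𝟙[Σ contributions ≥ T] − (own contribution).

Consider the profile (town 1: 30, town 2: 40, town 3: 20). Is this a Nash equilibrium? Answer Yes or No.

No

Total = 90 ≥ 60: provided.
Town 1 (pledges 30, payoff 25): dropping to 0 → total 60, payoff 55. Profitable deviation.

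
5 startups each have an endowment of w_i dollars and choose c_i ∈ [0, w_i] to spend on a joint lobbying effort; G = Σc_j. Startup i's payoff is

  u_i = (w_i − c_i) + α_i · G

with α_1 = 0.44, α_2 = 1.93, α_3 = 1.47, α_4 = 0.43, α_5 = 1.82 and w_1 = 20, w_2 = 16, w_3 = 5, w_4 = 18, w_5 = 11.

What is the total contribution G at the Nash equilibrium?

∂u_i/∂c_i = α_i − 1, so startup i contributes w_i if α_i > 1, else 0.
α_i > 1 for i ∈ {2, 3, 5}; NE contributions (0, 16, 5, 0, 11), G = 32.

32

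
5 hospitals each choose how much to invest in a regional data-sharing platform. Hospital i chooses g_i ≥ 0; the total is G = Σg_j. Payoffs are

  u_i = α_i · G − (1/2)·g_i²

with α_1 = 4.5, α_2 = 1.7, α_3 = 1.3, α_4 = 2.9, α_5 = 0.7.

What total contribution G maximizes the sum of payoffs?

Planner FOC: ∂(Σu_j)/∂g_i = (Σα_j) − g_i = 0, so g_i^SO = Σα_j = 11.1 for every i; G^SO = 55.5.

55.5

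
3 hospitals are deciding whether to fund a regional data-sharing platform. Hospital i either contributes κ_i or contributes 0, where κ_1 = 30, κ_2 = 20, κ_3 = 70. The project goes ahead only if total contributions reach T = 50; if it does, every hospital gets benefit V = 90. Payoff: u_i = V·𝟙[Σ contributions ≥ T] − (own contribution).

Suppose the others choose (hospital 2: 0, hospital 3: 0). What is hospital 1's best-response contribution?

Others' total = 0. Even contributing 30 gives 30 < 50: no benefit either way.
Best response: 0.

0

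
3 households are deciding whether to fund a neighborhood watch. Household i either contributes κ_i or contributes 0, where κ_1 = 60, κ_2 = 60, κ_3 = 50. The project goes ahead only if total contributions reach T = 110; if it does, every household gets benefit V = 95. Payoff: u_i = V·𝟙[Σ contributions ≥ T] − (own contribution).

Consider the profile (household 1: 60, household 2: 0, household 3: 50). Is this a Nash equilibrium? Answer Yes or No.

Total = 110 ≥ 110: provided.
Household 1 (pledges 60, payoff 35): dropping to 0 → total 50, payoff 0. No gain.
Household 2 (pledges 0, payoff 95): pledging 60 → total 170, payoff 35. No gain.
Household 3 (pledges 50, payoff 45): dropping to 0 → total 60, payoff 0. No gain.

Yes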